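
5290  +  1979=7269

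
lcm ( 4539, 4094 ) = 208794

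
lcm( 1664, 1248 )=4992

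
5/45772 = 5/45772 = 0.00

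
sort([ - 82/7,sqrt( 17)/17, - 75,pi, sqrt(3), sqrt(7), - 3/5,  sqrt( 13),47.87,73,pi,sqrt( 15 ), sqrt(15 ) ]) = [ - 75, - 82/7, - 3/5,sqrt( 17)/17, sqrt(3) , sqrt( 7), pi,  pi,sqrt( 13), sqrt(15),sqrt (15), 47.87 , 73]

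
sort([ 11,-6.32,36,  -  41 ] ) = [- 41, - 6.32, 11,36 ] 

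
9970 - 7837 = 2133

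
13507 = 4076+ 9431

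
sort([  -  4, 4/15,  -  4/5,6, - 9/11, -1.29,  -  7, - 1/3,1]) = [- 7,  -  4, - 1.29,-9/11, - 4/5,- 1/3,4/15,1, 6]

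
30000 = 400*75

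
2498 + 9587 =12085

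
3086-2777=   309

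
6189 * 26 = 160914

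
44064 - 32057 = 12007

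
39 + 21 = 60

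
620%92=68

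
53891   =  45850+8041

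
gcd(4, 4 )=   4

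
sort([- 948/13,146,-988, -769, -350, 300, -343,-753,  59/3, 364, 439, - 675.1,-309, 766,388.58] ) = [ - 988, - 769,-753, - 675.1, - 350, - 343, - 309 , - 948/13,59/3  ,  146, 300,364,388.58,439,766 ]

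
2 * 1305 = 2610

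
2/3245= 2/3245 = 0.00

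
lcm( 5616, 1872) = 5616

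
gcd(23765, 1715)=245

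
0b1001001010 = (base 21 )16j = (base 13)361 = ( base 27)LJ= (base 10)586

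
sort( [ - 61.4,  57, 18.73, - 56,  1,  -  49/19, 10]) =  [ - 61.4, - 56,  -  49/19, 1, 10,18.73, 57]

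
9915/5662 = 1+4253/5662 = 1.75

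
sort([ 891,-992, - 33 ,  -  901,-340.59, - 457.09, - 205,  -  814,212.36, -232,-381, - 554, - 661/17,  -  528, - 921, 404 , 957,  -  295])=[ - 992 , - 921,  -  901, - 814, - 554, - 528, - 457.09, - 381,-340.59,-295, - 232, - 205, -661/17, - 33, 212.36, 404, 891, 957]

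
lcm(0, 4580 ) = 0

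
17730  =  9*1970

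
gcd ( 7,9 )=1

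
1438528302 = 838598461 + 599929841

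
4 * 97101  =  388404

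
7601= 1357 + 6244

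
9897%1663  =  1582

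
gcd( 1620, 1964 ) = 4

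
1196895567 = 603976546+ 592919021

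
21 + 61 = 82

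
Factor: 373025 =5^2*43^1*347^1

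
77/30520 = 11/4360 = 0.00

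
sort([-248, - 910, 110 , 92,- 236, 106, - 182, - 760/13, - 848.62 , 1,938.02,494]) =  [ - 910,- 848.62, - 248, - 236, - 182, - 760/13 , 1 , 92, 106,  110,494, 938.02]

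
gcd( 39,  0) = 39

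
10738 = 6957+3781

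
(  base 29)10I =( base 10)859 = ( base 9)1154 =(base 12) 5B7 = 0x35b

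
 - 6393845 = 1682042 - 8075887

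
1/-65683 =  -1/65683 = -0.00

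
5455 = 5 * 1091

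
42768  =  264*162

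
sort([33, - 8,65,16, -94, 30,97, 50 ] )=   [ - 94, - 8 , 16, 30 , 33, 50,65,  97 ]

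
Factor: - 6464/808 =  - 2^3=- 8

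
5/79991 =5/79991  =  0.00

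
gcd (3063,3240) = 3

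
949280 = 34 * 27920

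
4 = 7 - 3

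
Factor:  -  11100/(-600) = 2^( - 1)*37^1 = 37/2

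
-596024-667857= - 1263881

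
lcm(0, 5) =0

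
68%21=5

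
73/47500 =73/47500 = 0.00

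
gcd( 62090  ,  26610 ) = 8870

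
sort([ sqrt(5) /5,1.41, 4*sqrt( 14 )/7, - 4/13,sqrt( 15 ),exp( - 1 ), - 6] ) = [ - 6, - 4/13,exp(-1),  sqrt(5) /5,1.41,4*sqrt( 14 )/7,sqrt( 15)] 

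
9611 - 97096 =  - 87485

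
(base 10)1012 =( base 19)2f5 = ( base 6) 4404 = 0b1111110100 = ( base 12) 704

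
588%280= 28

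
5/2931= 5/2931 = 0.00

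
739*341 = 251999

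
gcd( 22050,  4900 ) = 2450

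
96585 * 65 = 6278025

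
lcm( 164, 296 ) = 12136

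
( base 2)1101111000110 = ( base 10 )7110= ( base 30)7r0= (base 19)10d4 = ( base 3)100202100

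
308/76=77/19 = 4.05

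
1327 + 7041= 8368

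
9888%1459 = 1134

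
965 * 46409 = 44784685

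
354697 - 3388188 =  - 3033491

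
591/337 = 1 + 254/337 = 1.75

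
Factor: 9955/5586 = 2^( - 1)*3^( - 1)*5^1*7^( - 2)*11^1*19^( - 1)*181^1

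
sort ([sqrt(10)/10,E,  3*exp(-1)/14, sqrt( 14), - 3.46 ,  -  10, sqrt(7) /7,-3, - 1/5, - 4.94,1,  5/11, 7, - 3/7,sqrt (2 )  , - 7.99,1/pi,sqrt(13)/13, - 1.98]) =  [-10, - 7.99, - 4.94, - 3.46,- 3  , - 1.98, - 3/7 , - 1/5,3*exp( - 1)/14 , sqrt( 13)/13,sqrt(10)/10,  1/pi,sqrt(7)/7,5/11, 1 , sqrt( 2), E,sqrt(14), 7]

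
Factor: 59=59^1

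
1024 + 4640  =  5664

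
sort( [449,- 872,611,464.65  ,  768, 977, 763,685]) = [- 872 , 449 , 464.65,611,685,763, 768,977 ] 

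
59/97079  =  59/97079 = 0.00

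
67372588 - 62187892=5184696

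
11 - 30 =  - 19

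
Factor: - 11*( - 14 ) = 2^1 * 7^1 *11^1 = 154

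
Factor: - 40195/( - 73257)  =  3^( - 1)*5^1*8039^1*24419^( - 1)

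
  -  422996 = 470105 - 893101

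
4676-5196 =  - 520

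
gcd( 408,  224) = 8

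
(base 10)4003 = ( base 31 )454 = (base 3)12111021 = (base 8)7643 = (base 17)de8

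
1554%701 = 152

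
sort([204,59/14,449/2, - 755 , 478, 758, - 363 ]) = [ - 755, - 363,59/14 , 204,449/2, 478, 758] 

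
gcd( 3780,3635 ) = 5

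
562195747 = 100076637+462119110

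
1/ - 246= - 1/246 = - 0.00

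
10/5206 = 5/2603 = 0.00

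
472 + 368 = 840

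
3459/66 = 52 + 9/22 = 52.41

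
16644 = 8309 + 8335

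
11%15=11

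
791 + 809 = 1600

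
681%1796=681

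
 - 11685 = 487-12172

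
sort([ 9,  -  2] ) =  [-2, 9] 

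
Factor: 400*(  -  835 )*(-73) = 2^4*5^3 * 73^1*167^1 = 24382000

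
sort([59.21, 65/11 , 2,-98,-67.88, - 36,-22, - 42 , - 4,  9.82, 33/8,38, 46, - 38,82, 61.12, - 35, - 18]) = [ -98, - 67.88,  -  42, - 38,- 36, - 35,-22, - 18, - 4,  2,33/8,  65/11, 9.82,38 , 46,59.21, 61.12,82 ] 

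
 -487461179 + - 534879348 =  - 1022340527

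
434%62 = 0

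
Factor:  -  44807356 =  -2^2*11^1*47^2*461^1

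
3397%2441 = 956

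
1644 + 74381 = 76025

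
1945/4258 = 1945/4258  =  0.46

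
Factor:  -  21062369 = - 21062369^1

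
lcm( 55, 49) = 2695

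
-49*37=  - 1813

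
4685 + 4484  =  9169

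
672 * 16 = 10752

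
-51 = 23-74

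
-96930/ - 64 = 1514 + 17/32 = 1514.53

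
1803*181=326343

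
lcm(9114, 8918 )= 829374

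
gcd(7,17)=1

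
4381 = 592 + 3789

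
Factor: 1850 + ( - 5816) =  - 2^1*3^1 * 661^1= -  3966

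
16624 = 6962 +9662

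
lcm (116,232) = 232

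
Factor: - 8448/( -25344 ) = 3^(- 1 ) = 1/3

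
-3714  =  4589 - 8303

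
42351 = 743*57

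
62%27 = 8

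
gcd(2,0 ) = 2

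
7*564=3948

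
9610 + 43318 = 52928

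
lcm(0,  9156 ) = 0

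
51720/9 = 17240/3 =5746.67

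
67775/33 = 67775/33 = 2053.79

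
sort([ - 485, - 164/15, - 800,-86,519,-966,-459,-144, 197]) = [ - 966,-800, - 485,-459, - 144,  -  86, - 164/15, 197,519] 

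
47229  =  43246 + 3983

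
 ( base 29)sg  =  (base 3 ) 1010200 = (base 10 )828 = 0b1100111100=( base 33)P3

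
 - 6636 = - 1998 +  - 4638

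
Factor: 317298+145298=462596 =2^2*109^1 * 1061^1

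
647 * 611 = 395317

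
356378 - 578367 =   -  221989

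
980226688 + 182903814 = 1163130502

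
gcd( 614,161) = 1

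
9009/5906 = 9009/5906  =  1.53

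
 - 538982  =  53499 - 592481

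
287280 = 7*41040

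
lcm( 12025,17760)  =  1154400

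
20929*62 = 1297598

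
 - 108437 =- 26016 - 82421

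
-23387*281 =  - 6571747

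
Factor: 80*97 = 2^4*5^1 * 97^1  =  7760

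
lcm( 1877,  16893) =16893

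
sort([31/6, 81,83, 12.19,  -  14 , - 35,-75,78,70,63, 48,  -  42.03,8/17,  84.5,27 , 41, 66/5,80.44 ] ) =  [ - 75,- 42.03, - 35,  -  14,8/17, 31/6, 12.19, 66/5, 27,41,48 , 63,70 , 78,80.44,  81, 83, 84.5] 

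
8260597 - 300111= 7960486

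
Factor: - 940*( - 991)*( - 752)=-2^6*5^1*47^2*991^1 = -700518080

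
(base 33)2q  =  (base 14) 68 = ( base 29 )35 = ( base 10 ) 92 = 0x5c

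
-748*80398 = -60137704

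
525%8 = 5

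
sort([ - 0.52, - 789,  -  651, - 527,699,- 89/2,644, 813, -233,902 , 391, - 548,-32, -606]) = [-789,  -  651, - 606,-548,-527,-233, - 89/2, - 32,-0.52, 391,644,699, 813, 902 ] 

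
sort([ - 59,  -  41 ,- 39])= [-59, - 41,- 39]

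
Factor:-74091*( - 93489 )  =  3^2*11^1*2833^1 * 24697^1=6926693499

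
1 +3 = 4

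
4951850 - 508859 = 4442991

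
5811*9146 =53147406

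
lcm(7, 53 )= 371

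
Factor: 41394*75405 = 2^1*3^2*5^1*11^1*457^1*6899^1  =  3121314570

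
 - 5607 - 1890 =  - 7497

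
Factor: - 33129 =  - 3^4*409^1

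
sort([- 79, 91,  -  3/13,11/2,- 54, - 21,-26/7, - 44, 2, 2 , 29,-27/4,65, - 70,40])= [ - 79,-70 ,-54, - 44, - 21, - 27/4,-26/7,  -  3/13,2, 2, 11/2,29,40, 65,  91 ]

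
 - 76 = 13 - 89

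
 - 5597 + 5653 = 56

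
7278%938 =712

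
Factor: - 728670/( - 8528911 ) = 2^1*3^1*5^1*107^1  *  227^1*8528911^( - 1 )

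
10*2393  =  23930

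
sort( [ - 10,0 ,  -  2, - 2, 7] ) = [ - 10, - 2, - 2 , 0,7 ]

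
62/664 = 31/332= 0.09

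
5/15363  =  5/15363 = 0.00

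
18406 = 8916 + 9490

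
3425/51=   3425/51 = 67.16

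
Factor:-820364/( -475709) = 2^2*13^ (-1 )  *  43^(  -  1)* 241^1 =964/559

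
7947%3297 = 1353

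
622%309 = 4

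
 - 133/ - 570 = 7/30 = 0.23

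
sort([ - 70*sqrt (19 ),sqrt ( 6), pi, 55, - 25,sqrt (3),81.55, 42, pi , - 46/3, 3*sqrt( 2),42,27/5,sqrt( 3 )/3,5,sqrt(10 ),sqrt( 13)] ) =[ - 70*sqrt( 19),-25,  -  46/3,sqrt (3 )/3,sqrt(3 ),sqrt( 6), pi,pi,sqrt (10),sqrt( 13 ),3*sqrt( 2),5,27/5,42,42,55,81.55]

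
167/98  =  167/98 = 1.70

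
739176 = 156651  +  582525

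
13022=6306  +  6716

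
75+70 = 145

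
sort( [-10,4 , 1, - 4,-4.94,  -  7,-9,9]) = [  -  10 ,-9,-7, - 4.94,-4,1, 4,9] 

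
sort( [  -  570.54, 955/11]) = [ - 570.54,955/11 ] 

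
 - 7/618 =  - 1 +611/618=- 0.01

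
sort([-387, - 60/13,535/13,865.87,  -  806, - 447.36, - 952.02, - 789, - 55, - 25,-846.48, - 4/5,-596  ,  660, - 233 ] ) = [-952.02, -846.48, - 806 , - 789, - 596, - 447.36,  -  387 , - 233, - 55, - 25, - 60/13,-4/5, 535/13,660,  865.87]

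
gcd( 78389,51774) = 1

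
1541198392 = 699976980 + 841221412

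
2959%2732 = 227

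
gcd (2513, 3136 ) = 7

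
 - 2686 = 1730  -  4416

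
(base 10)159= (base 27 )5O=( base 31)54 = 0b10011111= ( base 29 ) 5E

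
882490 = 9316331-8433841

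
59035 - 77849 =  - 18814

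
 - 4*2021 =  -8084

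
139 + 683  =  822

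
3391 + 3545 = 6936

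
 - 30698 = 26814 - 57512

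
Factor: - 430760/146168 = -5^1*89^1*151^( - 1)=-445/151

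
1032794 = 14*73771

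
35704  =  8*4463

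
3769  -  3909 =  - 140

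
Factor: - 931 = - 7^2*19^1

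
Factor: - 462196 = -2^2*7^1*17^1*971^1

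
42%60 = 42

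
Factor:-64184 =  -2^3*71^1*113^1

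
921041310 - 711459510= 209581800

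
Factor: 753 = 3^1*251^1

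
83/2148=83/2148  =  0.04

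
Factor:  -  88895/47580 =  - 2^( - 2 )*3^( - 1 )  *  13^( - 1)*23^1  *  61^( - 1)*773^1= - 17779/9516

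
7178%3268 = 642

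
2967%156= 3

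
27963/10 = 27963/10= 2796.30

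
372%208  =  164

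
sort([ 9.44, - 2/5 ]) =[ - 2/5, 9.44] 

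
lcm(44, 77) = 308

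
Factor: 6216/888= 7  =  7^1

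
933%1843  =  933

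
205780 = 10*20578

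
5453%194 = 21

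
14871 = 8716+6155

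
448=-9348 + 9796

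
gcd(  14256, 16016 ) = 176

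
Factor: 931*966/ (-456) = -2^( - 2)*7^3*23^1 = - 7889/4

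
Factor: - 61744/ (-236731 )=2^4* 11^( - 1 )*17^1*227^1*21521^( - 1)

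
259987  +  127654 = 387641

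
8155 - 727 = 7428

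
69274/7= 9896 +2/7  =  9896.29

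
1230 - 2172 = -942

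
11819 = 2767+9052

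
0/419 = 0 = 0.00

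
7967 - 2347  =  5620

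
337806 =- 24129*(-14)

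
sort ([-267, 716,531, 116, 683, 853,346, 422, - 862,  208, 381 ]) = [  -  862, - 267, 116,208,346, 381, 422,531 , 683,716, 853]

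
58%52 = 6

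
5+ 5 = 10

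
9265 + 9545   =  18810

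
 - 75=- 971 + 896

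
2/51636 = 1/25818 = 0.00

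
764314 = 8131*94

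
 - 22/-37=22/37= 0.59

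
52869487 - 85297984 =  - 32428497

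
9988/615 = 9988/615 = 16.24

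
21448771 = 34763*617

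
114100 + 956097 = 1070197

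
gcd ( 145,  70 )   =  5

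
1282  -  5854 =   -  4572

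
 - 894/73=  - 894/73 = - 12.25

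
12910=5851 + 7059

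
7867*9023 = 70983941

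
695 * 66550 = 46252250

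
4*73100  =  292400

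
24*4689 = 112536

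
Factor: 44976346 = 2^1 * 1429^1*15737^1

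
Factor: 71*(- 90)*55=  - 351450  =  -2^1*3^2*5^2*11^1*71^1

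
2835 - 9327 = - 6492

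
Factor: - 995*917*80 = - 72993200=- 2^4 * 5^2*7^1*131^1 *199^1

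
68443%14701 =9639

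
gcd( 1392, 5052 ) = 12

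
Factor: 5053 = 31^1*163^1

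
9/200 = 9/200  =  0.04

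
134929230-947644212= -812714982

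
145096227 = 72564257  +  72531970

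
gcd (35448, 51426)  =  6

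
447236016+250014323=697250339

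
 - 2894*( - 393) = 1137342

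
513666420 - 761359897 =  - 247693477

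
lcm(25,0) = 0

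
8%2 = 0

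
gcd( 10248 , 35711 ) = 1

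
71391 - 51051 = 20340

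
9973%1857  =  688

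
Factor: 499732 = 2^2*17^1*7349^1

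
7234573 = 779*9287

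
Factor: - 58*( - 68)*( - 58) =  - 228752 = -  2^4*17^1*29^2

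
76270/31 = 2460 + 10/31 = 2460.32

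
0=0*942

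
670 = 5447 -4777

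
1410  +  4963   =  6373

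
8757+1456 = 10213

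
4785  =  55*87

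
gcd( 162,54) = 54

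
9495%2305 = 275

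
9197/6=1532 + 5/6 = 1532.83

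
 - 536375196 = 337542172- 873917368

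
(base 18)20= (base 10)36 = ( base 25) 1b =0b100100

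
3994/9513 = 3994/9513 =0.42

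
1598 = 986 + 612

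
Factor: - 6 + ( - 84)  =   -90 = - 2^1*3^2 *5^1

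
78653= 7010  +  71643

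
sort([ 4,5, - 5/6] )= [-5/6,4, 5]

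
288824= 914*316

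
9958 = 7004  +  2954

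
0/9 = 0=0.00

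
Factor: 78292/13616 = 23/4 = 2^( - 2 )* 23^1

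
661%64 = 21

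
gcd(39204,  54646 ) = 2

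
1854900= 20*92745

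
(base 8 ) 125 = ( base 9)104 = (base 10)85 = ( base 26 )37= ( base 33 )2J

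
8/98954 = 4/49477   =  0.00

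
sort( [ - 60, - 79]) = [-79, - 60 ]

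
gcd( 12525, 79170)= 15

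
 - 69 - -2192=2123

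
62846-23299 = 39547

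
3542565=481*7365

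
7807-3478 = 4329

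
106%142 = 106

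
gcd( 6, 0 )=6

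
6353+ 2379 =8732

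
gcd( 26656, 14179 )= 1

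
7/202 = 7/202 = 0.03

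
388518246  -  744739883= - 356221637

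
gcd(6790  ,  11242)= 14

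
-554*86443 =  - 47889422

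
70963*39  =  2767557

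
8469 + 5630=14099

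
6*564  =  3384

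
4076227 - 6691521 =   -  2615294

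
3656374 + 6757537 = 10413911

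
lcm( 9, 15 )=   45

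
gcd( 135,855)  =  45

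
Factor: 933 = 3^1 *311^1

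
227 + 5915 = 6142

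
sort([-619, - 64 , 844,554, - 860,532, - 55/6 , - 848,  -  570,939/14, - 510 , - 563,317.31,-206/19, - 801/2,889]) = [  -  860, - 848, - 619, - 570, - 563, - 510,- 801/2,-64,-206/19, - 55/6,  939/14,317.31,532, 554,844,889]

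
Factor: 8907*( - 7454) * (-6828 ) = 2^3 * 3^2*569^1*2969^1*3727^1= 453329888184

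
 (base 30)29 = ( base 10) 69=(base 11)63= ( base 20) 39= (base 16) 45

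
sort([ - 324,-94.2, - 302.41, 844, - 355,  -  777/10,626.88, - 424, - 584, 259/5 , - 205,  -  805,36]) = [ - 805, - 584, - 424 , - 355, - 324,-302.41,  -  205, - 94.2, -777/10,36,259/5,  626.88,844]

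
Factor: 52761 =3^1*43^1 * 409^1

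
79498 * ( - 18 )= - 1430964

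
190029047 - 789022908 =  - 598993861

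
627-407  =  220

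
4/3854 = 2/1927=   0.00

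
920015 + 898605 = 1818620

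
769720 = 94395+675325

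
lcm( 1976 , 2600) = 49400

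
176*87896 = 15469696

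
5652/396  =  14 + 3/11 = 14.27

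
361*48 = 17328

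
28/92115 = 28/92115 = 0.00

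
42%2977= 42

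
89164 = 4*22291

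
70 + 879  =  949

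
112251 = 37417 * 3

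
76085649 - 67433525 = 8652124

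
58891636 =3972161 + 54919475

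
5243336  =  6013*872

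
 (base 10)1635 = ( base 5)23020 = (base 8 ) 3143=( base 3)2020120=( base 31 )1ln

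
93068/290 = 46534/145 = 320.92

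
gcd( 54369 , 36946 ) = 7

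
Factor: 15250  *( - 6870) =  - 104767500  =  - 2^2*3^1 * 5^4 * 61^1 * 229^1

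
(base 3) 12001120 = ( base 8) 7147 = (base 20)947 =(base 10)3687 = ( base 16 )e67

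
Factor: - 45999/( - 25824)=2^(-5 )*3^1*19^1 = 57/32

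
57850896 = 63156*916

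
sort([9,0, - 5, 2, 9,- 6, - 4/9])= [ - 6,  -  5, - 4/9, 0,  2,9,9]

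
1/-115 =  - 1/115 = - 0.01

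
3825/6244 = 3825/6244 = 0.61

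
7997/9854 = 7997/9854 =0.81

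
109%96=13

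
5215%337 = 160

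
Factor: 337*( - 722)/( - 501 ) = 243314/501 = 2^1*3^(  -  1) * 19^2*167^ (-1) * 337^1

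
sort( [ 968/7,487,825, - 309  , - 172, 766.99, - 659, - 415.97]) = [ - 659, - 415.97, - 309 , - 172, 968/7, 487,766.99, 825 ] 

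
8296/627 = 8296/627  =  13.23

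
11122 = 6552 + 4570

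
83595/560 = 16719/112 = 149.28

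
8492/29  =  8492/29 = 292.83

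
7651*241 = 1843891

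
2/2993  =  2/2993  =  0.00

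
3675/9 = 408 + 1/3=408.33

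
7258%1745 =278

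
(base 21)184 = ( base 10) 613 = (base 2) 1001100101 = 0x265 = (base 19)1d5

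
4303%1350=253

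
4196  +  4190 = 8386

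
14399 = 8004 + 6395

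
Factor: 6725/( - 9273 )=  -3^( - 1 )*5^2*11^( - 1)*269^1*281^( - 1 )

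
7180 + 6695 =13875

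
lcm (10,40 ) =40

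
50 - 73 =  - 23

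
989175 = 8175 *121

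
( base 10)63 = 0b111111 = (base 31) 21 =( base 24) 2f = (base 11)58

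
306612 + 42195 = 348807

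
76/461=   76/461 = 0.16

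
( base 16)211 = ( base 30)HJ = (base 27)jg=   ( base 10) 529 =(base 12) 381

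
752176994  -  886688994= -134512000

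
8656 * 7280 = 63015680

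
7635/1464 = 5 + 105/488 = 5.22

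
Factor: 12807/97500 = 2^( - 2)*3^1 * 5^( - 4)*13^ ( - 1 )*1423^1 = 4269/32500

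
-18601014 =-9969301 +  - 8631713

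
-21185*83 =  - 1758355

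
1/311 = 1/311 = 0.00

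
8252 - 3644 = 4608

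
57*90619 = 5165283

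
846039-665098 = 180941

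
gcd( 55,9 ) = 1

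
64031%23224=17583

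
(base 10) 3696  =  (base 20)94g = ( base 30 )436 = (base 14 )14C0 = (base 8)7160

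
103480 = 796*130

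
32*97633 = 3124256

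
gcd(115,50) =5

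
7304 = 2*3652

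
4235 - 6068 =-1833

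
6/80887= 6/80887 = 0.00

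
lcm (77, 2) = 154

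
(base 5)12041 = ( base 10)896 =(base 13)53C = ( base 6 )4052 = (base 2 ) 1110000000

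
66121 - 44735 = 21386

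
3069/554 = 3069/554 = 5.54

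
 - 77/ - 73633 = 11/10519 = 0.00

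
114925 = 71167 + 43758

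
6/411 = 2/137 = 0.01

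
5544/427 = 792/61 = 12.98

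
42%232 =42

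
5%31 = 5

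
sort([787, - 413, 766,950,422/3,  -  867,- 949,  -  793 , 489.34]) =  [ - 949, - 867, - 793, - 413,422/3, 489.34, 766, 787,  950]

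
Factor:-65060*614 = -2^3*5^1*307^1*3253^1=- 39946840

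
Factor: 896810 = 2^1*5^1*89681^1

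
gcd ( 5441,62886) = 1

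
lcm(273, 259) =10101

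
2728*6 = 16368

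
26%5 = 1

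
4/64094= 2/32047=0.00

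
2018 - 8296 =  - 6278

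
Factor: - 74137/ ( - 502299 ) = 89/603 = 3^( - 2 )*67^( - 1 )*89^1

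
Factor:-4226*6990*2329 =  - 68798054460 = -2^2*3^1*5^1*17^1*137^1*233^1*2113^1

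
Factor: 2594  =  2^1*1297^1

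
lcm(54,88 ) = 2376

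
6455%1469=579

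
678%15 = 3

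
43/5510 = 43/5510 = 0.01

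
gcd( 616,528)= 88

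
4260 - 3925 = 335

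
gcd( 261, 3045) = 87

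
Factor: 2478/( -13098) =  - 7^1*37^(- 1) = -7/37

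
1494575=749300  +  745275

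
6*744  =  4464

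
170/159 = 1  +  11/159 = 1.07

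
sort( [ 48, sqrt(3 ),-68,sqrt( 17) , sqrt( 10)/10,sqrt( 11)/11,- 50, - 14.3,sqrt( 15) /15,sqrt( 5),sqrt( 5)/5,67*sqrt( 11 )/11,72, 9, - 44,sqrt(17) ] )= [ - 68, - 50, - 44, - 14.3,sqrt (15 )/15,sqrt(11)/11, sqrt ( 10 ) /10, sqrt(5)/5, sqrt( 3 ), sqrt (5),sqrt( 17),sqrt( 17 ), 9, 67*sqrt( 11)/11,48,72 ]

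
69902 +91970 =161872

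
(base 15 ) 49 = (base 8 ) 105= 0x45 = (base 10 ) 69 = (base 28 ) 2d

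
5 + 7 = 12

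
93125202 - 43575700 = 49549502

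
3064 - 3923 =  - 859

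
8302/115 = 8302/115 = 72.19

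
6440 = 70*92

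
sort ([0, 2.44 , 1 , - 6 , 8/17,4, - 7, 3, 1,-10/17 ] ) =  [  -  7, - 6, - 10/17,0, 8/17 , 1,1,2.44,3 , 4]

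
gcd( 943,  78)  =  1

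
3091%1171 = 749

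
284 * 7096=2015264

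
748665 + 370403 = 1119068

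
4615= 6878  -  2263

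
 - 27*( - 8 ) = 216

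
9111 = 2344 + 6767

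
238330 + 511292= 749622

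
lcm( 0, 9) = 0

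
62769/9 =20923/3 = 6974.33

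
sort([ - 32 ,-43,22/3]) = [-43 ,  -  32,22/3]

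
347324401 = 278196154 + 69128247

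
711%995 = 711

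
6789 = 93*73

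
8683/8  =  1085 + 3/8 =1085.38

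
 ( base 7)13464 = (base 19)A35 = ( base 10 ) 3672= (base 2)111001011000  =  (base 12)2160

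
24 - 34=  - 10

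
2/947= 2/947 = 0.00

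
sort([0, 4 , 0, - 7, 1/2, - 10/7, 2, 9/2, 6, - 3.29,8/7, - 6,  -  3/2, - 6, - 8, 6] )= [ - 8, - 7 , - 6,  -  6, - 3.29, - 3/2,-10/7, 0,  0,  1/2 , 8/7, 2, 4, 9/2 , 6,6]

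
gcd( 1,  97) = 1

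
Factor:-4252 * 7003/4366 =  - 2^1*37^(-1 )*47^1*59^( -1)*149^1* 1063^1 = -  14888378/2183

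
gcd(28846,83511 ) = 1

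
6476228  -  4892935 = 1583293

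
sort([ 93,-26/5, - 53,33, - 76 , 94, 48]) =[ - 76, - 53, - 26/5,  33, 48,93 , 94]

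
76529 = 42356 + 34173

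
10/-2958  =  - 1  +  1474/1479 = - 0.00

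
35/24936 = 35/24936 = 0.00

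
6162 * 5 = 30810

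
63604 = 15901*4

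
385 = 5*77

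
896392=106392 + 790000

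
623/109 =623/109 = 5.72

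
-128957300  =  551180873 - 680138173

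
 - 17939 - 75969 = -93908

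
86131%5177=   3299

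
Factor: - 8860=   -  2^2*5^1*443^1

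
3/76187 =3/76187 = 0.00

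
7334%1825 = 34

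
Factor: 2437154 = 2^1 * 17^1*43^1*1667^1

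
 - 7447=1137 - 8584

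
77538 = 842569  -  765031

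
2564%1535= 1029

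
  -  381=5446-5827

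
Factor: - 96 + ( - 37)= - 7^1*19^1= - 133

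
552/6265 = 552/6265 = 0.09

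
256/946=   128/473= 0.27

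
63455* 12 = 761460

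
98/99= 98/99 = 0.99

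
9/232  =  9/232 = 0.04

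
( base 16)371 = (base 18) 2CH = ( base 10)881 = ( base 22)1i1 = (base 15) 3DB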